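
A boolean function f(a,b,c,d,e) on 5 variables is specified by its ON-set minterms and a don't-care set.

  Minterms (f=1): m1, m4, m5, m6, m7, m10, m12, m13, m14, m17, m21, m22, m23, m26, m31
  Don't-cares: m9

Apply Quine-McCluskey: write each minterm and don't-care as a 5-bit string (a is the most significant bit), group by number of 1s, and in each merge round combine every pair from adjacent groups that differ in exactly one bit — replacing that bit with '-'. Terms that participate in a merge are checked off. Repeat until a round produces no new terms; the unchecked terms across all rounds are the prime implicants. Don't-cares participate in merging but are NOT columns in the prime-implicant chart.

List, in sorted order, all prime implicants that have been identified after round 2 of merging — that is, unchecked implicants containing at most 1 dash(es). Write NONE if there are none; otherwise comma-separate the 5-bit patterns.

-1010, 01-10, 1-111

size-2^0 implicants → 00001(✓)  00100(✓)  00101(✓)  00110(✓)  00111(✓)  01001(✓)  01010(✓)  01100(✓)  01101(✓)  01110(✓)  10001(✓)  10101(✓)  10110(✓)  10111(✓)  11010(✓)  11111(✓)
size-2^1 implicants → -0001(✓)  -0101(✓)  -0110(✓)  -0111(✓)  -1010  0-001(✓)  0-100(✓)  0-101(✓)  0-110(✓)  00-01(✓)  001-0(✓)  001-1(✓)  0010-(✓)  0011-(✓)  01-01(✓)  01-10  011-0(✓)  0110-(✓)  1-111  10-01(✓)  101-1(✓)  1011-(✓)
size-2^2 implicants → -0-01  -01-1  -011-  0--01  0-1-0  0-10-  001--
Unchecked terms (primes): -0-01, -01-1, -011-, -1010, 0--01, 0-1-0, 0-10-, 001--, 01-10, 1-111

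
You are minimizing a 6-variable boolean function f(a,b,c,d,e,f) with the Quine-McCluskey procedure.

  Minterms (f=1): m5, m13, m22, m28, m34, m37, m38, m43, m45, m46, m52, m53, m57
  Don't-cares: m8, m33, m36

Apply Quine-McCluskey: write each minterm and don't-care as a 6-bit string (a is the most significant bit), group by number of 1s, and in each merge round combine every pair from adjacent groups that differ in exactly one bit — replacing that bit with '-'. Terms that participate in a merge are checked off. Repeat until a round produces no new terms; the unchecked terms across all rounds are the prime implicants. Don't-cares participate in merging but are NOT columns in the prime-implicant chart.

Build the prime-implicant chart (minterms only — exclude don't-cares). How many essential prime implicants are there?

8

[col 0] 000101*, 001000, 001101*, 010110, 011100, 100001*, 100010*, 100100*, 100101*, 100110*, 101011, 101101*, 101110*, 110100*, 110101*, 111001
[col 1] -00101*, -01101*, 00-101*, 1-0100*, 1-0101*, 10-101*, 10-110, 100-01, 100-10, 1001-0, 10010-*, 11010-*
[col 2] -0-101, 1-010-
Prime implicants: -0-101, 001000, 010110, 011100, 1-010-, 10-110, 100-01, 100-10, 1001-0, 101011, 111001
PI chart (minterm → PIs covering it):
  5 | -0-101  (sole → essential)
  13 | -0-101  (sole → essential)
  22 | 010110  (sole → essential)
  28 | 011100  (sole → essential)
  34 | 100-10  (sole → essential)
  37 | -0-101,1-010-,100-01
  38 | 10-110,100-10,1001-0
  43 | 101011  (sole → essential)
  45 | -0-101  (sole → essential)
  46 | 10-110  (sole → essential)
  52 | 1-010-  (sole → essential)
  53 | 1-010-  (sole → essential)
  57 | 111001  (sole → essential)
Essential prime implicants: -0-101, 010110, 011100, 1-010-, 10-110, 100-10, 101011, 111001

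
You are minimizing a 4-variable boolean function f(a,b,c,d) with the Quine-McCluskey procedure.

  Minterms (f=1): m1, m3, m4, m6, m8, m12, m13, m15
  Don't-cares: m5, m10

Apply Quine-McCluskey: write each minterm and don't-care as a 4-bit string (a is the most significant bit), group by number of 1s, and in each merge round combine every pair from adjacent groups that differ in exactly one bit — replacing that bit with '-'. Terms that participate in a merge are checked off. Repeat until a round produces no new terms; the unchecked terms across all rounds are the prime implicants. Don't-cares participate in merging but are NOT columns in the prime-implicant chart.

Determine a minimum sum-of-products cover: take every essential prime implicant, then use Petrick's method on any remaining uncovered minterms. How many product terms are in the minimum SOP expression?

4

size-2^0 implicants → 0001(✓)  0011(✓)  0100(✓)  0101(✓)  0110(✓)  1000(✓)  1010(✓)  1100(✓)  1101(✓)  1111(✓)
size-2^1 implicants → -100(✓)  -101(✓)  0-01  00-1  01-0  010-(✓)  1-00  10-0  11-1  110-(✓)
size-2^2 implicants → -10-
Unchecked terms (primes): -10-, 0-01, 00-1, 01-0, 1-00, 10-0, 11-1
Minterm coverage:
  m1 ⊆ 0-01,00-1
  m3 ⊆ 00-1 [E]
  m4 ⊆ -10-,01-0
  m6 ⊆ 01-0 [E]
  m8 ⊆ 1-00,10-0
  m12 ⊆ -10-,1-00
  m13 ⊆ -10-,11-1
  m15 ⊆ 11-1 [E]
E = {00-1, 01-0, 11-1}
Petrick residual → 1-00
Cover = a'b'd + a'bd' + ac'd' + abd  |cover|=4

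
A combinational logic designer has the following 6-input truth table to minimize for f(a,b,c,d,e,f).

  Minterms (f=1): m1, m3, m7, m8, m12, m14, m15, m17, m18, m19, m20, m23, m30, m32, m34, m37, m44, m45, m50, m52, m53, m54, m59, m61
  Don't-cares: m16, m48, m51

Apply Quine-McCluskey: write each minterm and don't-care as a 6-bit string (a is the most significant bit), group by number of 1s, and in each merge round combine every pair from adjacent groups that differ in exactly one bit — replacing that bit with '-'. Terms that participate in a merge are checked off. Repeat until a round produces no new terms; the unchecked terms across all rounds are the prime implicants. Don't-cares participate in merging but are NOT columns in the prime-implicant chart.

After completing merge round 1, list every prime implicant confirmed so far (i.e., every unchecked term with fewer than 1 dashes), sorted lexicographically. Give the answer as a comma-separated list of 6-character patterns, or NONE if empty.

NONE

Round 0: 000001✓ 000011✓ 000111✓ 001000✓ 001100✓ 001110✓ 001111✓ 010000✓ 010001✓ 010010✓ 010011✓ 010100✓ 010111✓ 011110✓ 100000✓ 100010✓ 100101✓ 101100✓ 101101✓ 110000✓ 110010✓ 110011✓ 110100✓ 110101✓ 110110✓ 111011✓ 111101✓
Round 1: -01100 -10000✓ -10010✓ -10011✓ -10100✓ 0-0001✓ 0-0011✓ 0-0111✓ 0-1110 00-111 000-11✓ 0000-1✓ 001-00 0011-0 00111- 010-00✓ 010-11✓ 0100-0✓ 0100-1✓ 01000-✓ 01001-✓ 1-0000✓ 1-0010✓ 1-0101✓ 1-1101✓ 10-101✓ 1000-0✓ 10110- 11-011 11-101✓ 110-00✓ 110-10✓ 1100-0✓ 11001-✓ 1101-0✓ 11010-
Round 2: -10-00 -100-0 -1001- 0-0-11 0-00-1 0100-- 1--101 1-00-0 110--0
PIs = {-01100, -10-00, -100-0, -1001-, 0-0-11, 0-00-1, 0-1110, 00-111, 001-00, 0011-0, 00111-, 0100--, 1--101, 1-00-0, 10110-, 11-011, 110--0, 11010-}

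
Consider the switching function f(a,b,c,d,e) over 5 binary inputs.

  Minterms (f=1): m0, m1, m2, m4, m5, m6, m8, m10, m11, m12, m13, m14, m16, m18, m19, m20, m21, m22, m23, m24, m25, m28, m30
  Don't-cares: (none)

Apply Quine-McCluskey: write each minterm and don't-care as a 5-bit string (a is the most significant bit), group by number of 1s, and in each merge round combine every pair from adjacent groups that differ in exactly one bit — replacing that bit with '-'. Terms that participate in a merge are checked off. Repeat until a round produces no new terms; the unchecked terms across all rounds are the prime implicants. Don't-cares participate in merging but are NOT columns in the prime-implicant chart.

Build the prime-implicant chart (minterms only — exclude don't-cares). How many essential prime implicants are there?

Round 0: 00000✓ 00001✓ 00010✓ 00100✓ 00101✓ 00110✓ 01000✓ 01010✓ 01011✓ 01100✓ 01101✓ 01110✓ 10000✓ 10010✓ 10011✓ 10100✓ 10101✓ 10110✓ 10111✓ 11000✓ 11001✓ 11100✓ 11110✓
Round 1: -0000✓ -0010✓ -0100✓ -0101✓ -0110✓ -1000✓ -1100✓ -1110✓ 0-000✓ 0-010✓ 0-100✓ 0-101✓ 0-110✓ 00-00✓ 00-01✓ 00-10✓ 000-0✓ 0000-✓ 001-0✓ 0010-✓ 01-00✓ 01-10✓ 010-0✓ 0101- 011-0✓ 0110-✓ 1-000✓ 1-100✓ 1-110✓ 10-00✓ 10-10✓ 10-11✓ 100-0✓ 1001-✓ 101-0✓ 101-1✓ 1010-✓ 1011-✓ 11-00✓ 1100- 111-0✓
Round 2: --000✓ --100✓ --110✓ -0-00✓ -0-10✓ -00-0✓ -01-0✓ -010- -1-00✓ -11-0✓ 0--00✓ 0--10✓ 0-0-0✓ 0-1-0✓ 0-10- 00--0✓ 00-0- 01--0✓ 1--00✓ 1-1-0✓ 10--0✓ 10-1- 101--
Round 3: ---00 --1-0 -0--0 0---0
PIs = {---00, --1-0, -0--0, -010-, 0---0, 0-10-, 00-0-, 0101-, 10-1-, 101--, 1100-}
Coverage chart:
  m0: ---00,-0--0,0---0,00-0-
  m1: 00-0- ←essential
  m2: -0--0,0---0
  m4: ---00,--1-0,-0--0,-010-,0---0,0-10-,00-0-
  m5: -010-,0-10-,00-0-
  m6: --1-0,-0--0,0---0
  m8: ---00,0---0
  m10: 0---0,0101-
  m11: 0101- ←essential
  m12: ---00,--1-0,0---0,0-10-
  m13: 0-10- ←essential
  m14: --1-0,0---0
  m16: ---00,-0--0
  m18: -0--0,10-1-
  m19: 10-1- ←essential
  m20: ---00,--1-0,-0--0,-010-,101--
  m21: -010-,101--
  m22: --1-0,-0--0,10-1-,101--
  m23: 10-1-,101--
  m24: ---00,1100-
  m25: 1100- ←essential
  m28: ---00,--1-0
  m30: --1-0 ←essential
Essential: --1-0, 0-10-, 00-0-, 0101-, 10-1-, 1100-

6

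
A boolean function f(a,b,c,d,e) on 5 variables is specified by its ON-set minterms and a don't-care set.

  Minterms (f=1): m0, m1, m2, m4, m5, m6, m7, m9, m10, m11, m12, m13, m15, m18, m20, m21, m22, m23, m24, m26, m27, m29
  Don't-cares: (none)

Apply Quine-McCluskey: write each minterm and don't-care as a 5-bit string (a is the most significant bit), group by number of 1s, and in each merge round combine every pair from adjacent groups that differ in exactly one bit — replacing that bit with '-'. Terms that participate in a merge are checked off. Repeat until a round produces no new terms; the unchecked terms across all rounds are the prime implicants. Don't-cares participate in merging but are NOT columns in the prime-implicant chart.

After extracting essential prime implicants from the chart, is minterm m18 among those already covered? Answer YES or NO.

NO

size-2^0 implicants → 00000(✓)  00001(✓)  00010(✓)  00100(✓)  00101(✓)  00110(✓)  00111(✓)  01001(✓)  01010(✓)  01011(✓)  01100(✓)  01101(✓)  01111(✓)  10010(✓)  10100(✓)  10101(✓)  10110(✓)  10111(✓)  11000(✓)  11010(✓)  11011(✓)  11101(✓)
size-2^1 implicants → -0010(✓)  -0100(✓)  -0101(✓)  -0110(✓)  -0111(✓)  -1010(✓)  -1011(✓)  -1101(✓)  0-001(✓)  0-010(✓)  0-100(✓)  0-101(✓)  0-111(✓)  00-00(✓)  00-01(✓)  00-10(✓)  000-0(✓)  0000-(✓)  001-0(✓)  001-1(✓)  0010-(✓)  0011-(✓)  01-01(✓)  01-11(✓)  010-1(✓)  0101-(✓)  011-1(✓)  0110-(✓)  1-010(✓)  1-101(✓)  10-10(✓)  101-0(✓)  101-1(✓)  1010-(✓)  1011-(✓)  110-0  1101-(✓)
size-2^2 implicants → --010  --101  -0-10  -01-0(✓)  -01-1(✓)  -010-(✓)  -011-(✓)  -101-  0--01  0-1-1  0-10-  00--0  00-0-  001--(✓)  01--1  101--(✓)
size-2^3 implicants → -01--
Unchecked terms (primes): --010, --101, -0-10, -01--, -101-, 0--01, 0-1-1, 0-10-, 00--0, 00-0-, 01--1, 110-0
Minterm coverage:
  m0 ⊆ 00--0,00-0-
  m1 ⊆ 0--01,00-0-
  m2 ⊆ --010,-0-10,00--0
  m4 ⊆ -01--,0-10-,00--0,00-0-
  m5 ⊆ --101,-01--,0--01,0-1-1,0-10-,00-0-
  m6 ⊆ -0-10,-01--,00--0
  m7 ⊆ -01--,0-1-1
  m9 ⊆ 0--01,01--1
  m10 ⊆ --010,-101-
  m11 ⊆ -101-,01--1
  m12 ⊆ 0-10- [E]
  m13 ⊆ --101,0--01,0-1-1,0-10-,01--1
  m15 ⊆ 0-1-1,01--1
  m18 ⊆ --010,-0-10
  m20 ⊆ -01-- [E]
  m21 ⊆ --101,-01--
  m22 ⊆ -0-10,-01--
  m23 ⊆ -01-- [E]
  m24 ⊆ 110-0 [E]
  m26 ⊆ --010,-101-,110-0
  m27 ⊆ -101- [E]
  m29 ⊆ --101 [E]
E = {--101, -01--, -101-, 0-10-, 110-0}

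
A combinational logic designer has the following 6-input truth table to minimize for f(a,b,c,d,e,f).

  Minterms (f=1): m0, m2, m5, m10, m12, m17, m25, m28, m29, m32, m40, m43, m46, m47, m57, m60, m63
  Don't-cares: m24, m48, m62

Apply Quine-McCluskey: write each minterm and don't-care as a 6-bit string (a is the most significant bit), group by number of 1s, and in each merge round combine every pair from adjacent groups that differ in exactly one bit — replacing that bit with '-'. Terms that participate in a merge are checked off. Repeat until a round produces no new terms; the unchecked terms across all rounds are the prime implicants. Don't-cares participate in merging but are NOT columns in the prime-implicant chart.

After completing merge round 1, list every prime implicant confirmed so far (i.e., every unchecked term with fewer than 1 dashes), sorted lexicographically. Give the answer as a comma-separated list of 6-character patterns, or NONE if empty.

Round 0: 000000✓ 000010✓ 000101 001010✓ 001100✓ 010001✓ 011000✓ 011001✓ 011100✓ 011101✓ 100000✓ 101000✓ 101011✓ 101110✓ 101111✓ 110000✓ 111001✓ 111100✓ 111110✓ 111111✓
Round 1: -00000 -11001 -11100 0-1100 00-010 0000-0 01-001 011-00✓ 011-01✓ 01100-✓ 01110-✓ 1-0000 1-1110✓ 1-1111✓ 10-000 101-11 10111-✓ 1111-0 11111-✓
Round 2: 011-0- 1-111-
PIs = {-00000, -11001, -11100, 0-1100, 00-010, 0000-0, 000101, 01-001, 011-0-, 1-0000, 1-111-, 10-000, 101-11, 1111-0}

000101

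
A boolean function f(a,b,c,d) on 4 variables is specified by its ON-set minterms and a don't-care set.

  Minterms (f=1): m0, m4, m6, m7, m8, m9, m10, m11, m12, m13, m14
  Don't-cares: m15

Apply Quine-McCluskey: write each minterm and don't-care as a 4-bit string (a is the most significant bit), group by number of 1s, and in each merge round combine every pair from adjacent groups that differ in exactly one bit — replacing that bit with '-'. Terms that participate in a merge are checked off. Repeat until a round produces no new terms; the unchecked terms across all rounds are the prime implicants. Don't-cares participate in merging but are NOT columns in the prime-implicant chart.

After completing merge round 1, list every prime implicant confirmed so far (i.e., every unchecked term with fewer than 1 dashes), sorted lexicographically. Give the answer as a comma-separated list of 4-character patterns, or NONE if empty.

Round 0: 0000✓ 0100✓ 0110✓ 0111✓ 1000✓ 1001✓ 1010✓ 1011✓ 1100✓ 1101✓ 1110✓ 1111✓
Round 1: -000✓ -100✓ -110✓ -111✓ 0-00✓ 01-0✓ 011-✓ 1-00✓ 1-01✓ 1-10✓ 1-11✓ 10-0✓ 10-1✓ 100-✓ 101-✓ 11-0✓ 11-1✓ 110-✓ 111-✓
Round 2: --00 -1-0 -11- 1--0✓ 1--1✓ 1-0-✓ 1-1-✓ 10--✓ 11--✓
Round 3: 1---
PIs = {--00, -1-0, -11-, 1---}

NONE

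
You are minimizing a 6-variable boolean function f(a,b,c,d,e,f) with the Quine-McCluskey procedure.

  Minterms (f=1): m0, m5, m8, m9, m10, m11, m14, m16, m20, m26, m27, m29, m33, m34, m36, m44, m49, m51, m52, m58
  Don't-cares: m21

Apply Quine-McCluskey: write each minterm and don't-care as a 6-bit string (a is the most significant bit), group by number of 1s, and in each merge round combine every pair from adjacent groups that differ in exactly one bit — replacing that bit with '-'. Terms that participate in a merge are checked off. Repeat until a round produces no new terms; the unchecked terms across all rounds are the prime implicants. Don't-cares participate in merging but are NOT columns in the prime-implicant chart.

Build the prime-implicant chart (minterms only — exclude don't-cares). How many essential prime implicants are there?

10

size-2^0 implicants → 000000(✓)  000101(✓)  001000(✓)  001001(✓)  001010(✓)  001011(✓)  001110(✓)  010000(✓)  010100(✓)  010101(✓)  011010(✓)  011011(✓)  011101(✓)  100001(✓)  100010  100100(✓)  101100(✓)  110001(✓)  110011(✓)  110100(✓)  111010(✓)
size-2^1 implicants → -10100  -11010  0-0000  0-0101  0-1010(✓)  0-1011(✓)  00-000  001-10  0010-0(✓)  0010-1(✓)  00100-(✓)  00101-(✓)  01-101  010-00  01010-  01101-(✓)  1-0001  1-0100  10-100  1100-1
size-2^2 implicants → 0-101-  0010--
Unchecked terms (primes): -10100, -11010, 0-0000, 0-0101, 0-101-, 00-000, 001-10, 0010--, 01-101, 010-00, 01010-, 1-0001, 1-0100, 10-100, 100010, 1100-1
Minterm coverage:
  m0 ⊆ 0-0000,00-000
  m5 ⊆ 0-0101 [E]
  m8 ⊆ 00-000,0010--
  m9 ⊆ 0010-- [E]
  m10 ⊆ 0-101-,001-10,0010--
  m11 ⊆ 0-101-,0010--
  m14 ⊆ 001-10 [E]
  m16 ⊆ 0-0000,010-00
  m20 ⊆ -10100,010-00,01010-
  m26 ⊆ -11010,0-101-
  m27 ⊆ 0-101- [E]
  m29 ⊆ 01-101 [E]
  m33 ⊆ 1-0001 [E]
  m34 ⊆ 100010 [E]
  m36 ⊆ 1-0100,10-100
  m44 ⊆ 10-100 [E]
  m49 ⊆ 1-0001,1100-1
  m51 ⊆ 1100-1 [E]
  m52 ⊆ -10100,1-0100
  m58 ⊆ -11010 [E]
E = {-11010, 0-0101, 0-101-, 001-10, 0010--, 01-101, 1-0001, 10-100, 100010, 1100-1}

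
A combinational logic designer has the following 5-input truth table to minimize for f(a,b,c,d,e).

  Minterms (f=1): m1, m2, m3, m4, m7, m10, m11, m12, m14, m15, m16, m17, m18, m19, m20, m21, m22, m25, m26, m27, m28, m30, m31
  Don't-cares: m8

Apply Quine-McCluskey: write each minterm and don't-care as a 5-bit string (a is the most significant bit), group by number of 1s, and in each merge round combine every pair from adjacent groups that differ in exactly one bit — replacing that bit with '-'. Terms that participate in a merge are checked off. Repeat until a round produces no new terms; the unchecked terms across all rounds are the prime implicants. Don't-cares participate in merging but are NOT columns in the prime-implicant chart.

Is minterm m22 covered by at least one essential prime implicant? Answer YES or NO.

NO

size-2^0 implicants → 00001(✓)  00010(✓)  00011(✓)  00100(✓)  00111(✓)  01000(✓)  01010(✓)  01011(✓)  01100(✓)  01110(✓)  01111(✓)  10000(✓)  10001(✓)  10010(✓)  10011(✓)  10100(✓)  10101(✓)  10110(✓)  11001(✓)  11010(✓)  11011(✓)  11100(✓)  11110(✓)  11111(✓)
size-2^1 implicants → -0001(✓)  -0010(✓)  -0011(✓)  -0100(✓)  -1010(✓)  -1011(✓)  -1100(✓)  -1110(✓)  -1111(✓)  0-010(✓)  0-011(✓)  0-100(✓)  0-111(✓)  00-11(✓)  000-1(✓)  0001-(✓)  01-00(✓)  01-10(✓)  01-11(✓)  010-0(✓)  0101-(✓)  011-0(✓)  0111-(✓)  1-001(✓)  1-010(✓)  1-011(✓)  1-100(✓)  1-110(✓)  10-00(✓)  10-01(✓)  10-10(✓)  100-0(✓)  100-1(✓)  1000-(✓)  1001-(✓)  101-0(✓)  1010-(✓)  11-10(✓)  11-11(✓)  110-1(✓)  1101-(✓)  111-0(✓)  1111-(✓)
size-2^2 implicants → --010(✓)  --011(✓)  --100  -00-1  -001-(✓)  -1-10(✓)  -1-11(✓)  -101-(✓)  -11-0  -111-(✓)  0--11  0-01-(✓)  01--0  01-1-(✓)  1--10  1-0-1  1-01-(✓)  1-1-0  10--0  10-0-  100--  11-1-(✓)
size-2^3 implicants → --01-  -1-1-
Unchecked terms (primes): --01-, --100, -00-1, -1-1-, -11-0, 0--11, 01--0, 1--10, 1-0-1, 1-1-0, 10--0, 10-0-, 100--
Minterm coverage:
  m1 ⊆ -00-1 [E]
  m2 ⊆ --01- [E]
  m3 ⊆ --01-,-00-1,0--11
  m4 ⊆ --100 [E]
  m7 ⊆ 0--11 [E]
  m10 ⊆ --01-,-1-1-,01--0
  m11 ⊆ --01-,-1-1-,0--11
  m12 ⊆ --100,-11-0,01--0
  m14 ⊆ -1-1-,-11-0,01--0
  m15 ⊆ -1-1-,0--11
  m16 ⊆ 10--0,10-0-,100--
  m17 ⊆ -00-1,1-0-1,10-0-,100--
  m18 ⊆ --01-,1--10,10--0,100--
  m19 ⊆ --01-,-00-1,1-0-1,100--
  m20 ⊆ --100,1-1-0,10--0,10-0-
  m21 ⊆ 10-0- [E]
  m22 ⊆ 1--10,1-1-0,10--0
  m25 ⊆ 1-0-1 [E]
  m26 ⊆ --01-,-1-1-,1--10
  m27 ⊆ --01-,-1-1-,1-0-1
  m28 ⊆ --100,-11-0,1-1-0
  m30 ⊆ -1-1-,-11-0,1--10,1-1-0
  m31 ⊆ -1-1- [E]
E = {--01-, --100, -00-1, -1-1-, 0--11, 1-0-1, 10-0-}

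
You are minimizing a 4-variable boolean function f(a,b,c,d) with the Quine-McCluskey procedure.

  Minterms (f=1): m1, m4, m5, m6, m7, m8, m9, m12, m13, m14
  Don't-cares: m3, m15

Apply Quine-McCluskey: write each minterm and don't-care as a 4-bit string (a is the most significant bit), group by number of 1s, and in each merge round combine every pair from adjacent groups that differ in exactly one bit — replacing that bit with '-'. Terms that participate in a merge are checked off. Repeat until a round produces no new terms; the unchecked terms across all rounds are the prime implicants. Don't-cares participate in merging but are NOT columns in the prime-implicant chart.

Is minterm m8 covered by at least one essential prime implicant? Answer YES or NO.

size-2^0 implicants → 0001(✓)  0011(✓)  0100(✓)  0101(✓)  0110(✓)  0111(✓)  1000(✓)  1001(✓)  1100(✓)  1101(✓)  1110(✓)  1111(✓)
size-2^1 implicants → -001(✓)  -100(✓)  -101(✓)  -110(✓)  -111(✓)  0-01(✓)  0-11(✓)  00-1(✓)  01-0(✓)  01-1(✓)  010-(✓)  011-(✓)  1-00(✓)  1-01(✓)  100-(✓)  11-0(✓)  11-1(✓)  110-(✓)  111-(✓)
size-2^2 implicants → --01  -1-0(✓)  -1-1(✓)  -10-(✓)  -11-(✓)  0--1  01--(✓)  1-0-  11--(✓)
size-2^3 implicants → -1--
Unchecked terms (primes): --01, -1--, 0--1, 1-0-
Minterm coverage:
  m1 ⊆ --01,0--1
  m4 ⊆ -1-- [E]
  m5 ⊆ --01,-1--,0--1
  m6 ⊆ -1-- [E]
  m7 ⊆ -1--,0--1
  m8 ⊆ 1-0- [E]
  m9 ⊆ --01,1-0-
  m12 ⊆ -1--,1-0-
  m13 ⊆ --01,-1--,1-0-
  m14 ⊆ -1-- [E]
E = {-1--, 1-0-}

YES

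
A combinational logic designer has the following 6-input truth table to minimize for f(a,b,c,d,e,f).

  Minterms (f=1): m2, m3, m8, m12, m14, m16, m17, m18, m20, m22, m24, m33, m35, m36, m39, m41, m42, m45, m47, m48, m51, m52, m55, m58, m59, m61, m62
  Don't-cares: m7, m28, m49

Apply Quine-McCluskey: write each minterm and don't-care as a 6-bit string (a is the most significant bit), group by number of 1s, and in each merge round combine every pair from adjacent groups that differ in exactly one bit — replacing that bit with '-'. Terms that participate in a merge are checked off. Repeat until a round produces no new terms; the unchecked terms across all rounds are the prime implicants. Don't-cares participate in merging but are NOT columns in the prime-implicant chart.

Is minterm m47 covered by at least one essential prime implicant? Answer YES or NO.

size-2^0 implicants → 000010(✓)  000011(✓)  000111(✓)  001000(✓)  001100(✓)  001110(✓)  010000(✓)  010001(✓)  010010(✓)  010100(✓)  010110(✓)  011000(✓)  011100(✓)  100001(✓)  100011(✓)  100100(✓)  100111(✓)  101001(✓)  101010(✓)  101101(✓)  101111(✓)  110000(✓)  110001(✓)  110011(✓)  110100(✓)  110111(✓)  111010(✓)  111011(✓)  111101(✓)  111110(✓)
size-2^1 implicants → -00011(✓)  -00111(✓)  -10000(✓)  -10001(✓)  -10100(✓)  0-0010  0-1000(✓)  0-1100(✓)  000-11(✓)  00001-  001-00(✓)  0011-0  01-000(✓)  01-100(✓)  010-00(✓)  010-10(✓)  0100-0(✓)  01000-(✓)  0101-0(✓)  011-00(✓)  1-0001(✓)  1-0011(✓)  1-0100  1-0111(✓)  1-1010  1-1101  10-001  10-111  100-11(✓)  1000-1(✓)  101-01  1011-1  11-011  110-00(✓)  110-11(✓)  1100-1(✓)  11000-(✓)  111-10  11101-
size-2^2 implicants → -00-11  -10-00  -1000-  0-1-00  01--00  010--0  1-0-11  1-00-1
Unchecked terms (primes): -00-11, -10-00, -1000-, 0-0010, 0-1-00, 00001-, 0011-0, 01--00, 010--0, 1-0-11, 1-00-1, 1-0100, 1-1010, 1-1101, 10-001, 10-111, 101-01, 1011-1, 11-011, 111-10, 11101-
Minterm coverage:
  m2 ⊆ 0-0010,00001-
  m3 ⊆ -00-11,00001-
  m8 ⊆ 0-1-00 [E]
  m12 ⊆ 0-1-00,0011-0
  m14 ⊆ 0011-0 [E]
  m16 ⊆ -10-00,-1000-,01--00,010--0
  m17 ⊆ -1000- [E]
  m18 ⊆ 0-0010,010--0
  m20 ⊆ -10-00,01--00,010--0
  m22 ⊆ 010--0 [E]
  m24 ⊆ 0-1-00,01--00
  m33 ⊆ 1-00-1,10-001
  m35 ⊆ -00-11,1-0-11,1-00-1
  m36 ⊆ 1-0100 [E]
  m39 ⊆ -00-11,1-0-11,10-111
  m41 ⊆ 10-001,101-01
  m42 ⊆ 1-1010 [E]
  m45 ⊆ 1-1101,101-01,1011-1
  m47 ⊆ 10-111,1011-1
  m48 ⊆ -10-00,-1000-
  m51 ⊆ 1-0-11,1-00-1,11-011
  m52 ⊆ -10-00,1-0100
  m55 ⊆ 1-0-11 [E]
  m58 ⊆ 1-1010,111-10,11101-
  m59 ⊆ 11-011,11101-
  m61 ⊆ 1-1101 [E]
  m62 ⊆ 111-10 [E]
E = {-1000-, 0-1-00, 0011-0, 010--0, 1-0-11, 1-0100, 1-1010, 1-1101, 111-10}

NO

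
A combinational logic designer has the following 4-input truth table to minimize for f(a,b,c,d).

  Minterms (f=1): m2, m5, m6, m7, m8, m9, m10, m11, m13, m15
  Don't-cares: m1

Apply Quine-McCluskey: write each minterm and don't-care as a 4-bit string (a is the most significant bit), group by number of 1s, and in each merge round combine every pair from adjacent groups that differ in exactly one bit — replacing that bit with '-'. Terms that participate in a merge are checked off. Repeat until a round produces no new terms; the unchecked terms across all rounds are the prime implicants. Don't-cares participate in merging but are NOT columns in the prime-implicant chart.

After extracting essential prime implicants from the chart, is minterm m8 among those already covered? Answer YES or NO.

YES

size-2^0 implicants → 0001(✓)  0010(✓)  0101(✓)  0110(✓)  0111(✓)  1000(✓)  1001(✓)  1010(✓)  1011(✓)  1101(✓)  1111(✓)
size-2^1 implicants → -001(✓)  -010  -101(✓)  -111(✓)  0-01(✓)  0-10  01-1(✓)  011-  1-01(✓)  1-11(✓)  10-0(✓)  10-1(✓)  100-(✓)  101-(✓)  11-1(✓)
size-2^2 implicants → --01  -1-1  1--1  10--
Unchecked terms (primes): --01, -010, -1-1, 0-10, 011-, 1--1, 10--
Minterm coverage:
  m2 ⊆ -010,0-10
  m5 ⊆ --01,-1-1
  m6 ⊆ 0-10,011-
  m7 ⊆ -1-1,011-
  m8 ⊆ 10-- [E]
  m9 ⊆ --01,1--1,10--
  m10 ⊆ -010,10--
  m11 ⊆ 1--1,10--
  m13 ⊆ --01,-1-1,1--1
  m15 ⊆ -1-1,1--1
E = {10--}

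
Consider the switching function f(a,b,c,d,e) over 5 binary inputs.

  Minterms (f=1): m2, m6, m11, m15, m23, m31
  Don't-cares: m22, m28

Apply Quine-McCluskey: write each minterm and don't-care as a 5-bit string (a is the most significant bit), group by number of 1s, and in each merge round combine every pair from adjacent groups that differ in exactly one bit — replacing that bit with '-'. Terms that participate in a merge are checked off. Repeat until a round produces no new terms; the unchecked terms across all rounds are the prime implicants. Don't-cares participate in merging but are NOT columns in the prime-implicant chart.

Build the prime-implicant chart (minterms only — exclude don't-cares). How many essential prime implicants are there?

size-2^0 implicants → 00010(✓)  00110(✓)  01011(✓)  01111(✓)  10110(✓)  10111(✓)  11100  11111(✓)
size-2^1 implicants → -0110  -1111  00-10  01-11  1-111  1011-
Unchecked terms (primes): -0110, -1111, 00-10, 01-11, 1-111, 1011-, 11100
Minterm coverage:
  m2 ⊆ 00-10 [E]
  m6 ⊆ -0110,00-10
  m11 ⊆ 01-11 [E]
  m15 ⊆ -1111,01-11
  m23 ⊆ 1-111,1011-
  m31 ⊆ -1111,1-111
E = {00-10, 01-11}

2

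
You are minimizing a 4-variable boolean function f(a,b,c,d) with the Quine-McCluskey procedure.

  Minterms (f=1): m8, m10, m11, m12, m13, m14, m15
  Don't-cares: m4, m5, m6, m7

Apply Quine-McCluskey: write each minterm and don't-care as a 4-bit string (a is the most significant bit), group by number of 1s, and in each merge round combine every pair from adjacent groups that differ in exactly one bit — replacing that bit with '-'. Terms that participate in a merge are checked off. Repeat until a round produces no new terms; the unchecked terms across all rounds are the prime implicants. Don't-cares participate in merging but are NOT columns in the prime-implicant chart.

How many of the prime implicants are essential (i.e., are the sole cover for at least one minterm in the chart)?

Round 0: 0100✓ 0101✓ 0110✓ 0111✓ 1000✓ 1010✓ 1011✓ 1100✓ 1101✓ 1110✓ 1111✓
Round 1: -100✓ -101✓ -110✓ -111✓ 01-0✓ 01-1✓ 010-✓ 011-✓ 1-00✓ 1-10✓ 1-11✓ 10-0✓ 101-✓ 11-0✓ 11-1✓ 110-✓ 111-✓
Round 2: -1-0✓ -1-1✓ -10-✓ -11-✓ 01--✓ 1--0 1-1- 11--✓
Round 3: -1--
PIs = {-1--, 1--0, 1-1-}
Coverage chart:
  m8: 1--0 ←essential
  m10: 1--0,1-1-
  m11: 1-1- ←essential
  m12: -1--,1--0
  m13: -1-- ←essential
  m14: -1--,1--0,1-1-
  m15: -1--,1-1-
Essential: -1--, 1--0, 1-1-

3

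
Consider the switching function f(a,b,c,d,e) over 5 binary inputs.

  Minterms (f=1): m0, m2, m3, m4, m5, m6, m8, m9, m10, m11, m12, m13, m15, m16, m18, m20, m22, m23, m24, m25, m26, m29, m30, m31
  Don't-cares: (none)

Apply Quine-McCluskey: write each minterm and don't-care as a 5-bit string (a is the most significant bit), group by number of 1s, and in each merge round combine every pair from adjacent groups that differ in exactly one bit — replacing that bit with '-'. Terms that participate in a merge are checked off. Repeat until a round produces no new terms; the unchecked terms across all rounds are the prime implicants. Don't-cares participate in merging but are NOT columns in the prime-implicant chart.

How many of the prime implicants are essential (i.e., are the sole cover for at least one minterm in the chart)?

4

Round 0: 00000✓ 00010✓ 00011✓ 00100✓ 00101✓ 00110✓ 01000✓ 01001✓ 01010✓ 01011✓ 01100✓ 01101✓ 01111✓ 10000✓ 10010✓ 10100✓ 10110✓ 10111✓ 11000✓ 11001✓ 11010✓ 11101✓ 11110✓ 11111✓
Round 1: -0000✓ -0010✓ -0100✓ -0110✓ -1000✓ -1001✓ -1010✓ -1101✓ -1111✓ 0-000✓ 0-010✓ 0-011✓ 0-100✓ 0-101✓ 00-00✓ 00-10✓ 000-0✓ 0001-✓ 001-0✓ 0010-✓ 01-00✓ 01-01✓ 01-11✓ 010-0✓ 010-1✓ 0100-✓ 0101-✓ 011-1✓ 0110-✓ 1-000✓ 1-010✓ 1-110✓ 1-111✓ 10-00✓ 10-10✓ 100-0✓ 101-0✓ 1011-✓ 11-01✓ 11-10✓ 110-0✓ 1100-✓ 111-1✓ 1111-✓
Round 2: --000✓ --010✓ -0-00✓ -0-10✓ -00-0✓ -01-0✓ -1-01 -10-0✓ -100- -11-1 0--00 0-0-0✓ 0-01- 0-10- 00--0✓ 01--1 01-0- 010-- 1--10 1-0-0✓ 1-11- 10--0✓
Round 3: --0-0 -0--0
PIs = {--0-0, -0--0, -1-01, -100-, -11-1, 0--00, 0-01-, 0-10-, 01--1, 01-0-, 010--, 1--10, 1-11-}
Coverage chart:
  m0: --0-0,-0--0,0--00
  m2: --0-0,-0--0,0-01-
  m3: 0-01- ←essential
  m4: -0--0,0--00,0-10-
  m5: 0-10- ←essential
  m6: -0--0 ←essential
  m8: --0-0,-100-,0--00,01-0-,010--
  m9: -1-01,-100-,01--1,01-0-,010--
  m10: --0-0,0-01-,010--
  m11: 0-01-,01--1,010--
  m12: 0--00,0-10-,01-0-
  m13: -1-01,-11-1,0-10-,01--1,01-0-
  m15: -11-1,01--1
  m16: --0-0,-0--0
  m18: --0-0,-0--0,1--10
  m20: -0--0 ←essential
  m22: -0--0,1--10,1-11-
  m23: 1-11- ←essential
  m24: --0-0,-100-
  m25: -1-01,-100-
  m26: --0-0,1--10
  m29: -1-01,-11-1
  m30: 1--10,1-11-
  m31: -11-1,1-11-
Essential: -0--0, 0-01-, 0-10-, 1-11-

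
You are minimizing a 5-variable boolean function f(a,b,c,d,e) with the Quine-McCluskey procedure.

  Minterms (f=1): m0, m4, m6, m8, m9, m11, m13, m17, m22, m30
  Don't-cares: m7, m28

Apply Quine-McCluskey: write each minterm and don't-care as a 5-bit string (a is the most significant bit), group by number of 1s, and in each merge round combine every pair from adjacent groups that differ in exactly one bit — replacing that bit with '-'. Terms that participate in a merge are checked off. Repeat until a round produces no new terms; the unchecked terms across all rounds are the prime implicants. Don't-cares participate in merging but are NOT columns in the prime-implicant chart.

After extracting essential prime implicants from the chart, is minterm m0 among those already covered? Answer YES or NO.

NO

[col 0] 00000*, 00100*, 00110*, 00111*, 01000*, 01001*, 01011*, 01101*, 10001, 10110*, 11100*, 11110*
[col 1] -0110, 0-000, 00-00, 001-0, 0011-, 01-01, 010-1, 0100-, 1-110, 111-0
Prime implicants: -0110, 0-000, 00-00, 001-0, 0011-, 01-01, 010-1, 0100-, 1-110, 10001, 111-0
PI chart (minterm → PIs covering it):
  0 | 0-000,00-00
  4 | 00-00,001-0
  6 | -0110,001-0,0011-
  8 | 0-000,0100-
  9 | 01-01,010-1,0100-
  11 | 010-1  (sole → essential)
  13 | 01-01  (sole → essential)
  17 | 10001  (sole → essential)
  22 | -0110,1-110
  30 | 1-110,111-0
Essential prime implicants: 01-01, 010-1, 10001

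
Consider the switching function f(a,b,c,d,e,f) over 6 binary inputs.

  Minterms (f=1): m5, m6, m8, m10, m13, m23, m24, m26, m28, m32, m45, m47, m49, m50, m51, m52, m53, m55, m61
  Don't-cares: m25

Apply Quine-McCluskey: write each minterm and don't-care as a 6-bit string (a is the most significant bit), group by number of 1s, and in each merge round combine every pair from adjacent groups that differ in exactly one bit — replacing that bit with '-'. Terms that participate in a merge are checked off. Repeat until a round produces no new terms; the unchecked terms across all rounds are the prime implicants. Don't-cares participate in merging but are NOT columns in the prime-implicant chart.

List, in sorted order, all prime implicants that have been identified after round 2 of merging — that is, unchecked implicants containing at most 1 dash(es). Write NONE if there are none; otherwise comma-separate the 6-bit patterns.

-01101, -10111, 00-101, 000110, 011-00, 01100-, 1-1101, 100000, 1011-1, 11-101, 11001-, 11010-

size-2^0 implicants → 000101(✓)  000110  001000(✓)  001010(✓)  001101(✓)  010111(✓)  011000(✓)  011001(✓)  011010(✓)  011100(✓)  100000  101101(✓)  101111(✓)  110001(✓)  110010(✓)  110011(✓)  110100(✓)  110101(✓)  110111(✓)  111101(✓)
size-2^1 implicants → -01101  -10111  0-1000(✓)  0-1010(✓)  00-101  0010-0(✓)  011-00  0110-0(✓)  01100-  1-1101  1011-1  11-101  110-01(✓)  110-11(✓)  1100-1(✓)  11001-  1101-1(✓)  11010-
size-2^2 implicants → 0-10-0  110--1
Unchecked terms (primes): -01101, -10111, 0-10-0, 00-101, 000110, 011-00, 01100-, 1-1101, 100000, 1011-1, 11-101, 110--1, 11001-, 11010-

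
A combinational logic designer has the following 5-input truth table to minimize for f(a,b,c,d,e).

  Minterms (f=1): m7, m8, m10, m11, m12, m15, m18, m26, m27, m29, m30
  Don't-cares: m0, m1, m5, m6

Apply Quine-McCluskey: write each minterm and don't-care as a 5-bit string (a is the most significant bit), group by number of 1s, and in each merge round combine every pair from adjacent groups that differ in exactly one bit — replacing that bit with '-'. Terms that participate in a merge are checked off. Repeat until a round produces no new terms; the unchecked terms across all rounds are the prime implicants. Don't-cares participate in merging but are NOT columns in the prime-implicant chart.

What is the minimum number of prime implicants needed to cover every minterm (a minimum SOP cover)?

[col 0] 00000*, 00001*, 00101*, 00110*, 00111*, 01000*, 01010*, 01011*, 01100*, 01111*, 10010*, 11010*, 11011*, 11101, 11110*
[col 1] -1010*, -1011*, 0-000, 0-111, 00-01, 0000-, 001-1, 0011-, 01-00, 01-11, 010-0, 0101-*, 1-010, 11-10, 1101-*
[col 2] -101-
Prime implicants: -101-, 0-000, 0-111, 00-01, 0000-, 001-1, 0011-, 01-00, 01-11, 010-0, 1-010, 11-10, 11101
PI chart (minterm → PIs covering it):
  7 | 0-111,001-1,0011-
  8 | 0-000,01-00,010-0
  10 | -101-,010-0
  11 | -101-,01-11
  12 | 01-00  (sole → essential)
  15 | 0-111,01-11
  18 | 1-010  (sole → essential)
  26 | -101-,1-010,11-10
  27 | -101-  (sole → essential)
  29 | 11101  (sole → essential)
  30 | 11-10  (sole → essential)
Essential prime implicants: -101-, 01-00, 1-010, 11-10, 11101
Petrick residual → 0-111
Minimum SOP uses 6 PIs: bc'd + a'cde + a'bd'e' + ac'de' + abde' + abcd'e

6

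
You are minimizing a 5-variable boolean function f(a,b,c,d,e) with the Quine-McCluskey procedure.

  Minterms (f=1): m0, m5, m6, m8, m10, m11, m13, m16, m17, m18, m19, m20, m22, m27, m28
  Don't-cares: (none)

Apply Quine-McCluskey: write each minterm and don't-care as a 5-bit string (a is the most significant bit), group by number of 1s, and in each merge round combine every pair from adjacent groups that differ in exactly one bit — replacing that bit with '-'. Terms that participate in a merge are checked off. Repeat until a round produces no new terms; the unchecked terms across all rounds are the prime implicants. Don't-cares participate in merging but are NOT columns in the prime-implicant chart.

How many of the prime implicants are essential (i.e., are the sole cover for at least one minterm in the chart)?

Round 0: 00000✓ 00101✓ 00110✓ 01000✓ 01010✓ 01011✓ 01101✓ 10000✓ 10001✓ 10010✓ 10011✓ 10100✓ 10110✓ 11011✓ 11100✓
Round 1: -0000 -0110 -1011 0-000 0-101 010-0 0101- 1-011 1-100 10-00✓ 10-10✓ 100-0✓ 100-1✓ 1000-✓ 1001-✓ 101-0✓
Round 2: 10--0 100--
PIs = {-0000, -0110, -1011, 0-000, 0-101, 010-0, 0101-, 1-011, 1-100, 10--0, 100--}
Coverage chart:
  m0: -0000,0-000
  m5: 0-101 ←essential
  m6: -0110 ←essential
  m8: 0-000,010-0
  m10: 010-0,0101-
  m11: -1011,0101-
  m13: 0-101 ←essential
  m16: -0000,10--0,100--
  m17: 100-- ←essential
  m18: 10--0,100--
  m19: 1-011,100--
  m20: 1-100,10--0
  m22: -0110,10--0
  m27: -1011,1-011
  m28: 1-100 ←essential
Essential: -0110, 0-101, 1-100, 100--

4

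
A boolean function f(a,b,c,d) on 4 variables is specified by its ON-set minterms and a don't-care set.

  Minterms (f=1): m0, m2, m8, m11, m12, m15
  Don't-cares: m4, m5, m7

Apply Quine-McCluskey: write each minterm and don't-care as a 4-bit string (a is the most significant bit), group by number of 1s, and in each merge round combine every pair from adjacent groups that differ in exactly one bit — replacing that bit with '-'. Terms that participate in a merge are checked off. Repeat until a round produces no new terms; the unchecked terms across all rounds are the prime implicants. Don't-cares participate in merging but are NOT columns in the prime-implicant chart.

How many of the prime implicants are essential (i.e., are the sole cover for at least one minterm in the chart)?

3

Round 0: 0000✓ 0010✓ 0100✓ 0101✓ 0111✓ 1000✓ 1011✓ 1100✓ 1111✓
Round 1: -000✓ -100✓ -111 0-00✓ 00-0 01-1 010- 1-00✓ 1-11
Round 2: --00
PIs = {--00, -111, 00-0, 01-1, 010-, 1-11}
Coverage chart:
  m0: --00,00-0
  m2: 00-0 ←essential
  m8: --00 ←essential
  m11: 1-11 ←essential
  m12: --00 ←essential
  m15: -111,1-11
Essential: --00, 00-0, 1-11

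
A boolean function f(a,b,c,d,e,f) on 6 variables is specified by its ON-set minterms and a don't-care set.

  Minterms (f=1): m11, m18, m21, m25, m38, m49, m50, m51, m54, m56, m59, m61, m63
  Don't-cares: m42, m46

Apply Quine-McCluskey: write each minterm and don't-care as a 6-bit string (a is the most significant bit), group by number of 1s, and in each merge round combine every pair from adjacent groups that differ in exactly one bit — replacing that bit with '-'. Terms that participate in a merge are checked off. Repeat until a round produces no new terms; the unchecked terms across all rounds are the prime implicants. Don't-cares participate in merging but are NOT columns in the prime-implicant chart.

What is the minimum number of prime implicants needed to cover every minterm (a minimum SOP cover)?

9

size-2^0 implicants → 001011  010010(✓)  010101  011001  100110(✓)  101010(✓)  101110(✓)  110001(✓)  110010(✓)  110011(✓)  110110(✓)  111000  111011(✓)  111101(✓)  111111(✓)
size-2^1 implicants → -10010  1-0110  10-110  101-10  11-011  110-10  1100-1  11001-  111-11  1111-1
Unchecked terms (primes): -10010, 001011, 010101, 011001, 1-0110, 10-110, 101-10, 11-011, 110-10, 1100-1, 11001-, 111-11, 111000, 1111-1
Minterm coverage:
  m11 ⊆ 001011 [E]
  m18 ⊆ -10010 [E]
  m21 ⊆ 010101 [E]
  m25 ⊆ 011001 [E]
  m38 ⊆ 1-0110,10-110
  m49 ⊆ 1100-1 [E]
  m50 ⊆ -10010,110-10,11001-
  m51 ⊆ 11-011,1100-1,11001-
  m54 ⊆ 1-0110,110-10
  m56 ⊆ 111000 [E]
  m59 ⊆ 11-011,111-11
  m61 ⊆ 1111-1 [E]
  m63 ⊆ 111-11,1111-1
E = {-10010, 001011, 010101, 011001, 1100-1, 111000, 1111-1}
Petrick residual → 1-0110, 11-011
Cover = bc'd'ef' + a'b'cd'ef + a'bc'de'f + a'bcd'e'f + ac'def' + abd'ef + abc'd'f + abcd'e'f' + abcdf  |cover|=9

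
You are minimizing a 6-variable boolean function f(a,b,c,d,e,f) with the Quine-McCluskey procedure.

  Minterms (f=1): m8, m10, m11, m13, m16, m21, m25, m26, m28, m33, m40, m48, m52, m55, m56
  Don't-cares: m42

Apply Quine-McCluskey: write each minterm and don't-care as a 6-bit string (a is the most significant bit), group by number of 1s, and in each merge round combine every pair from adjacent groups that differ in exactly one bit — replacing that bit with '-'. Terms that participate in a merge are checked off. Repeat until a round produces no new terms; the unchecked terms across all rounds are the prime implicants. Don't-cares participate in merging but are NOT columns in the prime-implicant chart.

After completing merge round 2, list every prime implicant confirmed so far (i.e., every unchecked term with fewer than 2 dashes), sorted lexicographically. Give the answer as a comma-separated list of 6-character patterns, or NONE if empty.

-10000, 0-1010, 00101-, 001101, 010101, 011001, 011100, 1-1000, 100001, 11-000, 110-00, 110111

Round 0: 001000✓ 001010✓ 001011✓ 001101 010000✓ 010101 011001 011010✓ 011100 100001 101000✓ 101010✓ 110000✓ 110100✓ 110111 111000✓
Round 1: -01000✓ -01010✓ -10000 0-1010 0010-0✓ 00101- 1-1000 1010-0✓ 11-000 110-00
Round 2: -010-0
PIs = {-010-0, -10000, 0-1010, 00101-, 001101, 010101, 011001, 011100, 1-1000, 100001, 11-000, 110-00, 110111}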